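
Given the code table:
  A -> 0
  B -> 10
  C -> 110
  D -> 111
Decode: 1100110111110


Decoding:
110 -> C
0 -> A
110 -> C
111 -> D
110 -> C


Result: CACDC


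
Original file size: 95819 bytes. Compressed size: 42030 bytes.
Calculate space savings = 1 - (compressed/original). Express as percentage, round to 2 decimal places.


ratio = compressed/original = 42030/95819 = 0.43864
savings = 1 - ratio = 1 - 0.43864 = 0.56136
as a percentage: 0.56136 * 100 = 56.14%

Space savings = 1 - 42030/95819 = 56.14%


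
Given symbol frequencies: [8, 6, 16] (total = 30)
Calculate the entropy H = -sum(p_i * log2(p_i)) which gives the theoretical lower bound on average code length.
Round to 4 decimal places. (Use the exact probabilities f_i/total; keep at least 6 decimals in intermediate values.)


Per-symbol terms -p_i * log2(p_i) with p_i = f_i/30:
  p = 8/30 = 0.266667: log2(p) = -1.906891, -p*log2(p) = 0.508504
  p = 6/30 = 0.200000: log2(p) = -2.321928, -p*log2(p) = 0.464386
  p = 16/30 = 0.533333: log2(p) = -0.906891, -p*log2(p) = 0.483675
H = 0.508504 + 0.464386 + 0.483675 = 1.456565

H = 1.4566 bits/symbol


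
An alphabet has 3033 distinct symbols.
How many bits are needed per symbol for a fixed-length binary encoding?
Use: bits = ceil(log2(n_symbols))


log2(3033) = 11.5665
Bracket: 2^11 = 2048 < 3033 <= 2^12 = 4096
So ceil(log2(3033)) = 12

bits = ceil(log2(3033)) = ceil(11.5665) = 12 bits


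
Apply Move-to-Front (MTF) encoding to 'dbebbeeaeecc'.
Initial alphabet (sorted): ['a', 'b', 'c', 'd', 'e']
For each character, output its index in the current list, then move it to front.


MTF encoding:
'd': index 3 in ['a', 'b', 'c', 'd', 'e'] -> ['d', 'a', 'b', 'c', 'e']
'b': index 2 in ['d', 'a', 'b', 'c', 'e'] -> ['b', 'd', 'a', 'c', 'e']
'e': index 4 in ['b', 'd', 'a', 'c', 'e'] -> ['e', 'b', 'd', 'a', 'c']
'b': index 1 in ['e', 'b', 'd', 'a', 'c'] -> ['b', 'e', 'd', 'a', 'c']
'b': index 0 in ['b', 'e', 'd', 'a', 'c'] -> ['b', 'e', 'd', 'a', 'c']
'e': index 1 in ['b', 'e', 'd', 'a', 'c'] -> ['e', 'b', 'd', 'a', 'c']
'e': index 0 in ['e', 'b', 'd', 'a', 'c'] -> ['e', 'b', 'd', 'a', 'c']
'a': index 3 in ['e', 'b', 'd', 'a', 'c'] -> ['a', 'e', 'b', 'd', 'c']
'e': index 1 in ['a', 'e', 'b', 'd', 'c'] -> ['e', 'a', 'b', 'd', 'c']
'e': index 0 in ['e', 'a', 'b', 'd', 'c'] -> ['e', 'a', 'b', 'd', 'c']
'c': index 4 in ['e', 'a', 'b', 'd', 'c'] -> ['c', 'e', 'a', 'b', 'd']
'c': index 0 in ['c', 'e', 'a', 'b', 'd'] -> ['c', 'e', 'a', 'b', 'd']


Output: [3, 2, 4, 1, 0, 1, 0, 3, 1, 0, 4, 0]


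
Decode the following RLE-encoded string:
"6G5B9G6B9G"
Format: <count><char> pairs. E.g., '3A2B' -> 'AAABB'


Expanding each <count><char> pair:
  6G -> 'GGGGGG'
  5B -> 'BBBBB'
  9G -> 'GGGGGGGGG'
  6B -> 'BBBBBB'
  9G -> 'GGGGGGGGG'

Decoded = GGGGGGBBBBBGGGGGGGGGBBBBBBGGGGGGGGG


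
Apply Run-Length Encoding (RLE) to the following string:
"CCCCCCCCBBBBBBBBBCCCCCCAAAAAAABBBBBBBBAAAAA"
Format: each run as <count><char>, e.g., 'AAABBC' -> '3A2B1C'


Scanning runs left to right:
  i=0: run of 'C' x 8 -> '8C'
  i=8: run of 'B' x 9 -> '9B'
  i=17: run of 'C' x 6 -> '6C'
  i=23: run of 'A' x 7 -> '7A'
  i=30: run of 'B' x 8 -> '8B'
  i=38: run of 'A' x 5 -> '5A'

RLE = 8C9B6C7A8B5A


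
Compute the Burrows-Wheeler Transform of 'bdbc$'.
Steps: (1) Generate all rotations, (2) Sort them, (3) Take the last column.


Rotations (sorted):
  0: $bdbc -> last char: c
  1: bc$bd -> last char: d
  2: bdbc$ -> last char: $
  3: c$bdb -> last char: b
  4: dbc$b -> last char: b


BWT = cd$bb


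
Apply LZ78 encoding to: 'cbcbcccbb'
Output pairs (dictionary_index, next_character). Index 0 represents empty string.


LZ78 encoding steps:
Dictionary: {0: ''}
Step 1: w='' (idx 0), next='c' -> output (0, 'c'), add 'c' as idx 1
Step 2: w='' (idx 0), next='b' -> output (0, 'b'), add 'b' as idx 2
Step 3: w='c' (idx 1), next='b' -> output (1, 'b'), add 'cb' as idx 3
Step 4: w='c' (idx 1), next='c' -> output (1, 'c'), add 'cc' as idx 4
Step 5: w='cb' (idx 3), next='b' -> output (3, 'b'), add 'cbb' as idx 5


Encoded: [(0, 'c'), (0, 'b'), (1, 'b'), (1, 'c'), (3, 'b')]


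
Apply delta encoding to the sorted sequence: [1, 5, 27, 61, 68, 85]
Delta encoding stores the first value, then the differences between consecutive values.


First value: 1
Deltas:
  5 - 1 = 4
  27 - 5 = 22
  61 - 27 = 34
  68 - 61 = 7
  85 - 68 = 17


Delta encoded: [1, 4, 22, 34, 7, 17]


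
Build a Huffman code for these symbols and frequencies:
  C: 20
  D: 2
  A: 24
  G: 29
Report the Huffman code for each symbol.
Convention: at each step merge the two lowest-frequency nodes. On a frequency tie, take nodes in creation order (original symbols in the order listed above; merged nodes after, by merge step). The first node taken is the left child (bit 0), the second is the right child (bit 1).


Huffman tree construction:
Step 1: Merge D(2) + C(20) = 22
Step 2: Merge (D+C)(22) + A(24) = 46
Step 3: Merge G(29) + ((D+C)+A)(46) = 75
Read each symbol's code off the tree from the root (left child = 0, right child = 1).

Codes:
  C: 101 (length 3)
  D: 100 (length 3)
  A: 11 (length 2)
  G: 0 (length 1)
Average code length: 143/75 = 1.9067 bits/symbol


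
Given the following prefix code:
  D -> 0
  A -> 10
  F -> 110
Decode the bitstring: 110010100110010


Decoding step by step:
Bits 110 -> F
Bits 0 -> D
Bits 10 -> A
Bits 10 -> A
Bits 0 -> D
Bits 110 -> F
Bits 0 -> D
Bits 10 -> A


Decoded message: FDAADFDA


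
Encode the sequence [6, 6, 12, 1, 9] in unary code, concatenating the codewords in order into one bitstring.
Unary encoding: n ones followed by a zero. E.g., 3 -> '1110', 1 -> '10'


Encode each number as n ones followed by a terminating 0:
  6 -> 1111110 (7 bits)
  6 -> 1111110 (7 bits)
  12 -> 1111111111110 (13 bits)
  1 -> 10 (2 bits)
  9 -> 1111111110 (10 bits)
Total length = 7 + 7 + 13 + 2 + 10 = 39 bits.

Unary([6, 6, 12, 1, 9]) = 111111011111101111111111110101111111110 (39 bits)


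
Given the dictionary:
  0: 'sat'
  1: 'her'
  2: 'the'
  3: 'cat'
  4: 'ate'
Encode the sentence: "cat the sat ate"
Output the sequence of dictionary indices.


Look up each word in the dictionary:
  'cat' -> 3
  'the' -> 2
  'sat' -> 0
  'ate' -> 4

Encoded: [3, 2, 0, 4]


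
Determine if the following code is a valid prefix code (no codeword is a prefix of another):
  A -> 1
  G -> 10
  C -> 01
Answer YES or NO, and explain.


Checking each pair (does one codeword prefix another?):
  A='1' vs G='10': prefix -- VIOLATION

NO -- this is NOT a valid prefix code. A (1) is a prefix of G (10).


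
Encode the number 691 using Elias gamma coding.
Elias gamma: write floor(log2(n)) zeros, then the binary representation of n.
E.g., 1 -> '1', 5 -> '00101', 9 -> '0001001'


num_bits = floor(log2(691)) + 1 = 10
leading_zeros = num_bits - 1 = 9
binary(691) = 1010110011

Elias gamma(691) = '000000000' + '1010110011' = 0000000001010110011 (19 bits)


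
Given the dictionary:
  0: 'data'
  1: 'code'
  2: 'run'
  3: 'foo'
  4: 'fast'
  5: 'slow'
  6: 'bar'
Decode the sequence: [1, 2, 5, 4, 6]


Look up each index in the dictionary:
  1 -> 'code'
  2 -> 'run'
  5 -> 'slow'
  4 -> 'fast'
  6 -> 'bar'

Decoded: "code run slow fast bar"


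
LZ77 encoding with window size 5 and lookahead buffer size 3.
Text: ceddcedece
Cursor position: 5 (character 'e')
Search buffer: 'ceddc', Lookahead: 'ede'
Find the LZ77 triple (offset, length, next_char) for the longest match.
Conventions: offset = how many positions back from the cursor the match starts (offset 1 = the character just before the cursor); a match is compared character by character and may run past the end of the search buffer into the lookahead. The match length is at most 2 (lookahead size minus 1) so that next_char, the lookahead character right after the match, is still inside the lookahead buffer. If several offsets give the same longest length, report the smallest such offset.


Try each offset into the search buffer:
  offset=1 (pos 4, char 'c'): match length 0
  offset=2 (pos 3, char 'd'): match length 0
  offset=3 (pos 2, char 'd'): match length 0
  offset=4 (pos 1, char 'e'): match length 2
  offset=5 (pos 0, char 'c'): match length 0
Longest match has length 2 at offset 4.
next_char = character at position 5 + 2 = 7 -> 'e'

Best match: offset=4, length=2 (matching 'ed' starting at position 1)
LZ77 triple: (4, 2, 'e')


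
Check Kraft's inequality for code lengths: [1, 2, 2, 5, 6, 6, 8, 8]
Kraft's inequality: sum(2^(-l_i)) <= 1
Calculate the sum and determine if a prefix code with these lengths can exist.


Sum = 2^(-1) + 2^(-2) + 2^(-2) + 2^(-5) + 2^(-6) + 2^(-6) + 2^(-8) + 2^(-8)
    = 0.5 + 0.25 + 0.25 + 0.03125 + 0.015625 + 0.015625 + 0.00390625 + 0.00390625
    = 274/256 = 1.0703125
Since 1.0703125 > 1, Kraft's inequality is NOT satisfied.
A prefix code with these lengths CANNOT exist.

Kraft sum = 1.0703125. Not satisfied.


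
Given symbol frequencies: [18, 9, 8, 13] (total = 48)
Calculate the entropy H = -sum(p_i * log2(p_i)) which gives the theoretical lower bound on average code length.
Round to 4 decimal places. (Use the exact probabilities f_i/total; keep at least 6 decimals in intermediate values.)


Per-symbol terms -p_i * log2(p_i) with p_i = f_i/48:
  p = 18/48 = 0.375000: log2(p) = -1.415037, -p*log2(p) = 0.530639
  p = 9/48 = 0.187500: log2(p) = -2.415037, -p*log2(p) = 0.452820
  p = 8/48 = 0.166667: log2(p) = -2.584963, -p*log2(p) = 0.430827
  p = 13/48 = 0.270833: log2(p) = -1.884523, -p*log2(p) = 0.510392
H = 0.530639 + 0.452820 + 0.430827 + 0.510392 = 1.924678

H = 1.9247 bits/symbol


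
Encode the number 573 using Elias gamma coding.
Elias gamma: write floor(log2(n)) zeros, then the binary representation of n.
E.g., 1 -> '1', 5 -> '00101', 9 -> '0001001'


num_bits = floor(log2(573)) + 1 = 10
leading_zeros = num_bits - 1 = 9
binary(573) = 1000111101

Elias gamma(573) = '000000000' + '1000111101' = 0000000001000111101 (19 bits)


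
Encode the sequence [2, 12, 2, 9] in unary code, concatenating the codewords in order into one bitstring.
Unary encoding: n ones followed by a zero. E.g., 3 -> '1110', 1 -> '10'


Encode each number as n ones followed by a terminating 0:
  2 -> 110 (3 bits)
  12 -> 1111111111110 (13 bits)
  2 -> 110 (3 bits)
  9 -> 1111111110 (10 bits)
Total length = 3 + 13 + 3 + 10 = 29 bits.

Unary([2, 12, 2, 9]) = 11011111111111101101111111110 (29 bits)


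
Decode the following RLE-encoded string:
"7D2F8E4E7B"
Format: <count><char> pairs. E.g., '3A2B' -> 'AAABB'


Expanding each <count><char> pair:
  7D -> 'DDDDDDD'
  2F -> 'FF'
  8E -> 'EEEEEEEE'
  4E -> 'EEEE'
  7B -> 'BBBBBBB'

Decoded = DDDDDDDFFEEEEEEEEEEEEBBBBBBB


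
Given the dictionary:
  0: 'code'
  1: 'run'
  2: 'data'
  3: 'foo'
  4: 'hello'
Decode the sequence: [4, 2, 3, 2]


Look up each index in the dictionary:
  4 -> 'hello'
  2 -> 'data'
  3 -> 'foo'
  2 -> 'data'

Decoded: "hello data foo data"


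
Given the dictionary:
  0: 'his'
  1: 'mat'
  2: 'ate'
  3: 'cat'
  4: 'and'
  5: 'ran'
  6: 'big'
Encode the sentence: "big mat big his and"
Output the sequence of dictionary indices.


Look up each word in the dictionary:
  'big' -> 6
  'mat' -> 1
  'big' -> 6
  'his' -> 0
  'and' -> 4

Encoded: [6, 1, 6, 0, 4]


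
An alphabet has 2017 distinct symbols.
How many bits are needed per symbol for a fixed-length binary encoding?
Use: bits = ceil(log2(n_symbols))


log2(2017) = 10.978
Bracket: 2^10 = 1024 < 2017 <= 2^11 = 2048
So ceil(log2(2017)) = 11

bits = ceil(log2(2017)) = ceil(10.978) = 11 bits


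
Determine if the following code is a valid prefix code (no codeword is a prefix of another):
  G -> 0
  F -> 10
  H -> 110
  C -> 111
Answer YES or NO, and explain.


Checking each pair (does one codeword prefix another?):
  G='0' vs F='10': no prefix
  G='0' vs H='110': no prefix
  G='0' vs C='111': no prefix
  F='10' vs G='0': no prefix
  F='10' vs H='110': no prefix
  F='10' vs C='111': no prefix
  H='110' vs G='0': no prefix
  H='110' vs F='10': no prefix
  H='110' vs C='111': no prefix
  C='111' vs G='0': no prefix
  C='111' vs F='10': no prefix
  C='111' vs H='110': no prefix
No violation found over all pairs.

YES -- this is a valid prefix code. No codeword is a prefix of any other codeword.


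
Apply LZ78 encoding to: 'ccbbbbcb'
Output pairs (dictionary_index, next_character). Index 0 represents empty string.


LZ78 encoding steps:
Dictionary: {0: ''}
Step 1: w='' (idx 0), next='c' -> output (0, 'c'), add 'c' as idx 1
Step 2: w='c' (idx 1), next='b' -> output (1, 'b'), add 'cb' as idx 2
Step 3: w='' (idx 0), next='b' -> output (0, 'b'), add 'b' as idx 3
Step 4: w='b' (idx 3), next='b' -> output (3, 'b'), add 'bb' as idx 4
Step 5: w='cb' (idx 2), end of input -> output (2, '')


Encoded: [(0, 'c'), (1, 'b'), (0, 'b'), (3, 'b'), (2, '')]


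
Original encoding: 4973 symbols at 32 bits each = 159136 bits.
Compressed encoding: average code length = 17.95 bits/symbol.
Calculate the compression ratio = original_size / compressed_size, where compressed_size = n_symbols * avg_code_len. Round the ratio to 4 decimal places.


original_size = n_symbols * orig_bits = 4973 * 32 = 159136 bits
compressed_size = n_symbols * avg_code_len = 4973 * 17.95 = 89265.35 bits
ratio = original_size / compressed_size = 159136 / 89265.35 = 1.7827

Compression ratio = 1.7827


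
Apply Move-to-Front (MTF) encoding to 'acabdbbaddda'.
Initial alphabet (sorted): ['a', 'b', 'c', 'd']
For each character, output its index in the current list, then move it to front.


MTF encoding:
'a': index 0 in ['a', 'b', 'c', 'd'] -> ['a', 'b', 'c', 'd']
'c': index 2 in ['a', 'b', 'c', 'd'] -> ['c', 'a', 'b', 'd']
'a': index 1 in ['c', 'a', 'b', 'd'] -> ['a', 'c', 'b', 'd']
'b': index 2 in ['a', 'c', 'b', 'd'] -> ['b', 'a', 'c', 'd']
'd': index 3 in ['b', 'a', 'c', 'd'] -> ['d', 'b', 'a', 'c']
'b': index 1 in ['d', 'b', 'a', 'c'] -> ['b', 'd', 'a', 'c']
'b': index 0 in ['b', 'd', 'a', 'c'] -> ['b', 'd', 'a', 'c']
'a': index 2 in ['b', 'd', 'a', 'c'] -> ['a', 'b', 'd', 'c']
'd': index 2 in ['a', 'b', 'd', 'c'] -> ['d', 'a', 'b', 'c']
'd': index 0 in ['d', 'a', 'b', 'c'] -> ['d', 'a', 'b', 'c']
'd': index 0 in ['d', 'a', 'b', 'c'] -> ['d', 'a', 'b', 'c']
'a': index 1 in ['d', 'a', 'b', 'c'] -> ['a', 'd', 'b', 'c']


Output: [0, 2, 1, 2, 3, 1, 0, 2, 2, 0, 0, 1]


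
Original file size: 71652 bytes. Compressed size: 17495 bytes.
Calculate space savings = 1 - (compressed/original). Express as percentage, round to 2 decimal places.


ratio = compressed/original = 17495/71652 = 0.244166
savings = 1 - ratio = 1 - 0.244166 = 0.755834
as a percentage: 0.755834 * 100 = 75.58%

Space savings = 1 - 17495/71652 = 75.58%


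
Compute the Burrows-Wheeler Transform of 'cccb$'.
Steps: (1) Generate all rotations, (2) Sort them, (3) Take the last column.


Rotations (sorted):
  0: $cccb -> last char: b
  1: b$ccc -> last char: c
  2: cb$cc -> last char: c
  3: ccb$c -> last char: c
  4: cccb$ -> last char: $


BWT = bccc$


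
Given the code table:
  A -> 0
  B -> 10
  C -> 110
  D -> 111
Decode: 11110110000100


Decoding:
111 -> D
10 -> B
110 -> C
0 -> A
0 -> A
0 -> A
10 -> B
0 -> A


Result: DBCAAABA


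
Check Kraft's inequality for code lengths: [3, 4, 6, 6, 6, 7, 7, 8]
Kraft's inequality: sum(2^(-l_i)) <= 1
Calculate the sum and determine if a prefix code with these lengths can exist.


Sum = 2^(-3) + 2^(-4) + 2^(-6) + 2^(-6) + 2^(-6) + 2^(-7) + 2^(-7) + 2^(-8)
    = 0.125 + 0.0625 + 0.015625 + 0.015625 + 0.015625 + 0.0078125 + 0.0078125 + 0.00390625
    = 65/256 = 0.25390625
Since 0.25390625 <= 1, Kraft's inequality IS satisfied.
A prefix code with these lengths CAN exist.

Kraft sum = 0.25390625. Satisfied.


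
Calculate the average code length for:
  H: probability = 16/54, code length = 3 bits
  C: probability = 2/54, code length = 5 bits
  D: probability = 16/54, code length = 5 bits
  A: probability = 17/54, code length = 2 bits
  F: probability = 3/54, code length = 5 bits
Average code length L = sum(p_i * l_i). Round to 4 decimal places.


Weighted contributions p_i * l_i:
  H: (16/54) * 3 = 48/54
  C: (2/54) * 5 = 10/54
  D: (16/54) * 5 = 80/54
  A: (17/54) * 2 = 34/54
  F: (3/54) * 5 = 15/54
Sum = (48 + 10 + 80 + 34 + 15)/54 = 187/54

L = 187/54 = 3.4630 bits/symbol


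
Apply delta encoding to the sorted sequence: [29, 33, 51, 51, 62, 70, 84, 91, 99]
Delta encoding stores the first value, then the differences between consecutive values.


First value: 29
Deltas:
  33 - 29 = 4
  51 - 33 = 18
  51 - 51 = 0
  62 - 51 = 11
  70 - 62 = 8
  84 - 70 = 14
  91 - 84 = 7
  99 - 91 = 8


Delta encoded: [29, 4, 18, 0, 11, 8, 14, 7, 8]


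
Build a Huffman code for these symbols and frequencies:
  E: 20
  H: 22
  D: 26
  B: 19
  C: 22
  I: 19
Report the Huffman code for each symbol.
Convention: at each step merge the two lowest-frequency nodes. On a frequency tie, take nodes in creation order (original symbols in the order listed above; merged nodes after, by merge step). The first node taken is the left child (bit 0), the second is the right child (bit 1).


Huffman tree construction:
Step 1: Merge B(19) + I(19) = 38
Step 2: Merge E(20) + H(22) = 42
Step 3: Merge C(22) + D(26) = 48
Step 4: Merge (B+I)(38) + (E+H)(42) = 80
Step 5: Merge (C+D)(48) + ((B+I)+(E+H))(80) = 128
Read each symbol's code off the tree from the root (left child = 0, right child = 1).

Codes:
  E: 110 (length 3)
  H: 111 (length 3)
  D: 01 (length 2)
  B: 100 (length 3)
  C: 00 (length 2)
  I: 101 (length 3)
Average code length: 336/128 = 2.6250 bits/symbol


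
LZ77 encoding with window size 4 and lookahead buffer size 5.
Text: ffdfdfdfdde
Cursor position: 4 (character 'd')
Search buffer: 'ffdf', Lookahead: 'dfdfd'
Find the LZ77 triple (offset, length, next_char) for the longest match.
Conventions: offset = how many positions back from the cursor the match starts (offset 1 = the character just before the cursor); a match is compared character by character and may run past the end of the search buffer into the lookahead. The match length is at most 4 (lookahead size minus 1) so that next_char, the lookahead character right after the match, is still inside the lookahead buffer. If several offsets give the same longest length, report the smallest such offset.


Try each offset into the search buffer:
  offset=1 (pos 3, char 'f'): match length 0
  offset=2 (pos 2, char 'd'): match length 4
  offset=3 (pos 1, char 'f'): match length 0
  offset=4 (pos 0, char 'f'): match length 0
Longest match has length 4 at offset 2.
next_char = character at position 4 + 4 = 8 -> 'd'

Best match: offset=2, length=4 (matching 'dfdf' starting at position 2)
LZ77 triple: (2, 4, 'd')


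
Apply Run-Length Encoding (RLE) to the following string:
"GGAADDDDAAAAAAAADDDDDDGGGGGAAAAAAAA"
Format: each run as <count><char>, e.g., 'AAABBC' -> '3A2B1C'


Scanning runs left to right:
  i=0: run of 'G' x 2 -> '2G'
  i=2: run of 'A' x 2 -> '2A'
  i=4: run of 'D' x 4 -> '4D'
  i=8: run of 'A' x 8 -> '8A'
  i=16: run of 'D' x 6 -> '6D'
  i=22: run of 'G' x 5 -> '5G'
  i=27: run of 'A' x 8 -> '8A'

RLE = 2G2A4D8A6D5G8A


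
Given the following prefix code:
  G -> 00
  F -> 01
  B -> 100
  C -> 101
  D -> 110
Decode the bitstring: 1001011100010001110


Decoding step by step:
Bits 100 -> B
Bits 101 -> C
Bits 110 -> D
Bits 00 -> G
Bits 100 -> B
Bits 01 -> F
Bits 110 -> D


Decoded message: BCDGBFD


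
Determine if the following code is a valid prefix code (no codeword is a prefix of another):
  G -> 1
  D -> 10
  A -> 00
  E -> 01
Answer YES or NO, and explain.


Checking each pair (does one codeword prefix another?):
  G='1' vs D='10': prefix -- VIOLATION

NO -- this is NOT a valid prefix code. G (1) is a prefix of D (10).


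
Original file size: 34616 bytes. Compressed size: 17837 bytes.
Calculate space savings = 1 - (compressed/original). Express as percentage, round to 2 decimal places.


ratio = compressed/original = 17837/34616 = 0.515282
savings = 1 - ratio = 1 - 0.515282 = 0.484718
as a percentage: 0.484718 * 100 = 48.47%

Space savings = 1 - 17837/34616 = 48.47%


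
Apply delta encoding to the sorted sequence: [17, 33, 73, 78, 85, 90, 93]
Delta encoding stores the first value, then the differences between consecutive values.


First value: 17
Deltas:
  33 - 17 = 16
  73 - 33 = 40
  78 - 73 = 5
  85 - 78 = 7
  90 - 85 = 5
  93 - 90 = 3


Delta encoded: [17, 16, 40, 5, 7, 5, 3]


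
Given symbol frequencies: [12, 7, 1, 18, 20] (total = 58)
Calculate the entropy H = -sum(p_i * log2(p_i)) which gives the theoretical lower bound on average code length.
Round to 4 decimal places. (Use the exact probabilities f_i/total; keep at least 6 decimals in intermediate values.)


Per-symbol terms -p_i * log2(p_i) with p_i = f_i/58:
  p = 12/58 = 0.206897: log2(p) = -2.273018, -p*log2(p) = 0.470280
  p = 7/58 = 0.120690: log2(p) = -3.050626, -p*log2(p) = 0.368179
  p = 1/58 = 0.017241: log2(p) = -5.857981, -p*log2(p) = 0.101000
  p = 18/58 = 0.310345: log2(p) = -1.688056, -p*log2(p) = 0.523879
  p = 20/58 = 0.344828: log2(p) = -1.536053, -p*log2(p) = 0.529673
H = 0.470280 + 0.368179 + 0.101000 + 0.523879 + 0.529673 = 1.993011

H = 1.993 bits/symbol


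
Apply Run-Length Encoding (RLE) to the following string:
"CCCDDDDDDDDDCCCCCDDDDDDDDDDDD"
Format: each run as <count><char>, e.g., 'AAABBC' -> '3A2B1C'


Scanning runs left to right:
  i=0: run of 'C' x 3 -> '3C'
  i=3: run of 'D' x 9 -> '9D'
  i=12: run of 'C' x 5 -> '5C'
  i=17: run of 'D' x 12 -> '12D'

RLE = 3C9D5C12D


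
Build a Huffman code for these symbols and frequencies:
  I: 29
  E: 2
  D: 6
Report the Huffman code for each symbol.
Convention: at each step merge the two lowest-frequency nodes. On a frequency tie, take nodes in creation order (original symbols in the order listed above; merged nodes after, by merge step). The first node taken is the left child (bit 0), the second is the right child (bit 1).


Huffman tree construction:
Step 1: Merge E(2) + D(6) = 8
Step 2: Merge (E+D)(8) + I(29) = 37
Read each symbol's code off the tree from the root (left child = 0, right child = 1).

Codes:
  I: 1 (length 1)
  E: 00 (length 2)
  D: 01 (length 2)
Average code length: 45/37 = 1.2162 bits/symbol


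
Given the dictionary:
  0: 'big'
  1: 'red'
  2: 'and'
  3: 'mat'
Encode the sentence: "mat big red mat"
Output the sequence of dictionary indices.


Look up each word in the dictionary:
  'mat' -> 3
  'big' -> 0
  'red' -> 1
  'mat' -> 3

Encoded: [3, 0, 1, 3]


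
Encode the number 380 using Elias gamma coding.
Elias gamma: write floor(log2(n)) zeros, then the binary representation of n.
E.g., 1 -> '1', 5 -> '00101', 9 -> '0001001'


num_bits = floor(log2(380)) + 1 = 9
leading_zeros = num_bits - 1 = 8
binary(380) = 101111100

Elias gamma(380) = '00000000' + '101111100' = 00000000101111100 (17 bits)


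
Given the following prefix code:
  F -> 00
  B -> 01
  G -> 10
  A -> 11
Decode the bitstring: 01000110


Decoding step by step:
Bits 01 -> B
Bits 00 -> F
Bits 01 -> B
Bits 10 -> G


Decoded message: BFBG


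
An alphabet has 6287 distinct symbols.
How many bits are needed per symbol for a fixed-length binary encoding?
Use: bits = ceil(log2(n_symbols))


log2(6287) = 12.6182
Bracket: 2^12 = 4096 < 6287 <= 2^13 = 8192
So ceil(log2(6287)) = 13

bits = ceil(log2(6287)) = ceil(12.6182) = 13 bits


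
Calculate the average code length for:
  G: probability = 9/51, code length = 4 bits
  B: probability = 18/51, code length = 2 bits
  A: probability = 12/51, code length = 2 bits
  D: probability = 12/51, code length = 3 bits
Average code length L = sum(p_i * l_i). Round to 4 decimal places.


Weighted contributions p_i * l_i:
  G: (9/51) * 4 = 36/51
  B: (18/51) * 2 = 36/51
  A: (12/51) * 2 = 24/51
  D: (12/51) * 3 = 36/51
Sum = (36 + 36 + 24 + 36)/51 = 132/51

L = 132/51 = 2.5882 bits/symbol


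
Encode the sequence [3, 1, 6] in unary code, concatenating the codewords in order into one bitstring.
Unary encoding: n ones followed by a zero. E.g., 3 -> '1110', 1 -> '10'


Encode each number as n ones followed by a terminating 0:
  3 -> 1110 (4 bits)
  1 -> 10 (2 bits)
  6 -> 1111110 (7 bits)
Total length = 4 + 2 + 7 = 13 bits.

Unary([3, 1, 6]) = 1110101111110 (13 bits)


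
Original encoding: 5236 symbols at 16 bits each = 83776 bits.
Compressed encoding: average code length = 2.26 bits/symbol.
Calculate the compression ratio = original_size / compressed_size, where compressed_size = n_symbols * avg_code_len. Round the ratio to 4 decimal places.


original_size = n_symbols * orig_bits = 5236 * 16 = 83776 bits
compressed_size = n_symbols * avg_code_len = 5236 * 2.26 = 11833.36 bits
ratio = original_size / compressed_size = 83776 / 11833.36 = 7.0796

Compression ratio = 7.0796


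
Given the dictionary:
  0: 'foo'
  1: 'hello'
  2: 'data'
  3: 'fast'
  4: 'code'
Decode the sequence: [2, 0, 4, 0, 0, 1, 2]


Look up each index in the dictionary:
  2 -> 'data'
  0 -> 'foo'
  4 -> 'code'
  0 -> 'foo'
  0 -> 'foo'
  1 -> 'hello'
  2 -> 'data'

Decoded: "data foo code foo foo hello data"


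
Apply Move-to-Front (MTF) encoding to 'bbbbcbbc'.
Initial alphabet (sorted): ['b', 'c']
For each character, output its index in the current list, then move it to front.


MTF encoding:
'b': index 0 in ['b', 'c'] -> ['b', 'c']
'b': index 0 in ['b', 'c'] -> ['b', 'c']
'b': index 0 in ['b', 'c'] -> ['b', 'c']
'b': index 0 in ['b', 'c'] -> ['b', 'c']
'c': index 1 in ['b', 'c'] -> ['c', 'b']
'b': index 1 in ['c', 'b'] -> ['b', 'c']
'b': index 0 in ['b', 'c'] -> ['b', 'c']
'c': index 1 in ['b', 'c'] -> ['c', 'b']


Output: [0, 0, 0, 0, 1, 1, 0, 1]


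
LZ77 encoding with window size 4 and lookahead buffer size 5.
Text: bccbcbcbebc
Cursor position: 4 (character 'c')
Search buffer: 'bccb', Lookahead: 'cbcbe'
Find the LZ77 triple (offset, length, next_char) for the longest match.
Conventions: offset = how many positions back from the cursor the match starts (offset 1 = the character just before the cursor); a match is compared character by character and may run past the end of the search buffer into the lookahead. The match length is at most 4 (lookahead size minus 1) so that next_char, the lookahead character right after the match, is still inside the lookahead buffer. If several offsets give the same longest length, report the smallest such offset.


Try each offset into the search buffer:
  offset=1 (pos 3, char 'b'): match length 0
  offset=2 (pos 2, char 'c'): match length 4
  offset=3 (pos 1, char 'c'): match length 1
  offset=4 (pos 0, char 'b'): match length 0
Longest match has length 4 at offset 2.
next_char = character at position 4 + 4 = 8 -> 'e'

Best match: offset=2, length=4 (matching 'cbcb' starting at position 2)
LZ77 triple: (2, 4, 'e')


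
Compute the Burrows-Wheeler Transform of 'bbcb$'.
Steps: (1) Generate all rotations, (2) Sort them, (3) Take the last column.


Rotations (sorted):
  0: $bbcb -> last char: b
  1: b$bbc -> last char: c
  2: bbcb$ -> last char: $
  3: bcb$b -> last char: b
  4: cb$bb -> last char: b


BWT = bc$bb


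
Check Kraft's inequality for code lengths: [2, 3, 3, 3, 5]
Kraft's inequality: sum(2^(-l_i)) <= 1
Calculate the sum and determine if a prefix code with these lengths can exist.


Sum = 2^(-2) + 2^(-3) + 2^(-3) + 2^(-3) + 2^(-5)
    = 0.25 + 0.125 + 0.125 + 0.125 + 0.03125
    = 21/32 = 0.65625
Since 0.65625 <= 1, Kraft's inequality IS satisfied.
A prefix code with these lengths CAN exist.

Kraft sum = 0.65625. Satisfied.


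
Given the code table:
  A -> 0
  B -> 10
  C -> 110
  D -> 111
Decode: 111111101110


Decoding:
111 -> D
111 -> D
10 -> B
111 -> D
0 -> A


Result: DDBDA


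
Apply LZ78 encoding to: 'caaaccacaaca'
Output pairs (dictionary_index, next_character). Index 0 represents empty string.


LZ78 encoding steps:
Dictionary: {0: ''}
Step 1: w='' (idx 0), next='c' -> output (0, 'c'), add 'c' as idx 1
Step 2: w='' (idx 0), next='a' -> output (0, 'a'), add 'a' as idx 2
Step 3: w='a' (idx 2), next='a' -> output (2, 'a'), add 'aa' as idx 3
Step 4: w='c' (idx 1), next='c' -> output (1, 'c'), add 'cc' as idx 4
Step 5: w='a' (idx 2), next='c' -> output (2, 'c'), add 'ac' as idx 5
Step 6: w='aa' (idx 3), next='c' -> output (3, 'c'), add 'aac' as idx 6
Step 7: w='a' (idx 2), end of input -> output (2, '')


Encoded: [(0, 'c'), (0, 'a'), (2, 'a'), (1, 'c'), (2, 'c'), (3, 'c'), (2, '')]


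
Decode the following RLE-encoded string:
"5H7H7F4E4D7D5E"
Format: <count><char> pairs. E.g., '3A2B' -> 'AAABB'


Expanding each <count><char> pair:
  5H -> 'HHHHH'
  7H -> 'HHHHHHH'
  7F -> 'FFFFFFF'
  4E -> 'EEEE'
  4D -> 'DDDD'
  7D -> 'DDDDDDD'
  5E -> 'EEEEE'

Decoded = HHHHHHHHHHHHFFFFFFFEEEEDDDDDDDDDDDEEEEE


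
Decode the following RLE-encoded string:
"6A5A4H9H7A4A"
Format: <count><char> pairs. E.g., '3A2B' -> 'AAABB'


Expanding each <count><char> pair:
  6A -> 'AAAAAA'
  5A -> 'AAAAA'
  4H -> 'HHHH'
  9H -> 'HHHHHHHHH'
  7A -> 'AAAAAAA'
  4A -> 'AAAA'

Decoded = AAAAAAAAAAAHHHHHHHHHHHHHAAAAAAAAAAA


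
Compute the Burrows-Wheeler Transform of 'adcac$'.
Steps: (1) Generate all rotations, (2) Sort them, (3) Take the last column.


Rotations (sorted):
  0: $adcac -> last char: c
  1: ac$adc -> last char: c
  2: adcac$ -> last char: $
  3: c$adca -> last char: a
  4: cac$ad -> last char: d
  5: dcac$a -> last char: a


BWT = cc$ada


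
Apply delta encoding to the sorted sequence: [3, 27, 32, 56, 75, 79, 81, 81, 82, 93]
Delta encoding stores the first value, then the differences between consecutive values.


First value: 3
Deltas:
  27 - 3 = 24
  32 - 27 = 5
  56 - 32 = 24
  75 - 56 = 19
  79 - 75 = 4
  81 - 79 = 2
  81 - 81 = 0
  82 - 81 = 1
  93 - 82 = 11


Delta encoded: [3, 24, 5, 24, 19, 4, 2, 0, 1, 11]


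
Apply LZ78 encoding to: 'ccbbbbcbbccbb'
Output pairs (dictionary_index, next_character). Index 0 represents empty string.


LZ78 encoding steps:
Dictionary: {0: ''}
Step 1: w='' (idx 0), next='c' -> output (0, 'c'), add 'c' as idx 1
Step 2: w='c' (idx 1), next='b' -> output (1, 'b'), add 'cb' as idx 2
Step 3: w='' (idx 0), next='b' -> output (0, 'b'), add 'b' as idx 3
Step 4: w='b' (idx 3), next='b' -> output (3, 'b'), add 'bb' as idx 4
Step 5: w='cb' (idx 2), next='b' -> output (2, 'b'), add 'cbb' as idx 5
Step 6: w='c' (idx 1), next='c' -> output (1, 'c'), add 'cc' as idx 6
Step 7: w='bb' (idx 4), end of input -> output (4, '')


Encoded: [(0, 'c'), (1, 'b'), (0, 'b'), (3, 'b'), (2, 'b'), (1, 'c'), (4, '')]


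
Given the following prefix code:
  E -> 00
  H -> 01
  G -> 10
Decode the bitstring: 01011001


Decoding step by step:
Bits 01 -> H
Bits 01 -> H
Bits 10 -> G
Bits 01 -> H


Decoded message: HHGH


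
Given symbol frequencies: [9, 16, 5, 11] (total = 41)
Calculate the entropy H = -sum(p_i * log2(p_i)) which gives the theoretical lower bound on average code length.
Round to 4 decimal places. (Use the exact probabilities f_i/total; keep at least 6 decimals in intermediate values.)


Per-symbol terms -p_i * log2(p_i) with p_i = f_i/41:
  p = 9/41 = 0.219512: log2(p) = -2.187627, -p*log2(p) = 0.480211
  p = 16/41 = 0.390244: log2(p) = -1.357552, -p*log2(p) = 0.529776
  p = 5/41 = 0.121951: log2(p) = -3.035624, -p*log2(p) = 0.370198
  p = 11/41 = 0.268293: log2(p) = -1.898120, -p*log2(p) = 0.509252
H = 0.480211 + 0.529776 + 0.370198 + 0.509252 = 1.889437

H = 1.8894 bits/symbol


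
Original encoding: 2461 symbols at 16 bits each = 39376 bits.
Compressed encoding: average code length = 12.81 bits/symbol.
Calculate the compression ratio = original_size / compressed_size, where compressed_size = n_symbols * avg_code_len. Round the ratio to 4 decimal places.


original_size = n_symbols * orig_bits = 2461 * 16 = 39376 bits
compressed_size = n_symbols * avg_code_len = 2461 * 12.81 = 31525.41 bits
ratio = original_size / compressed_size = 39376 / 31525.41 = 1.249

Compression ratio = 1.249


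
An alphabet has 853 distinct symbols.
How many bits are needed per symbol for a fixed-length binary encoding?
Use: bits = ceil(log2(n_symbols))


log2(853) = 9.7364
Bracket: 2^9 = 512 < 853 <= 2^10 = 1024
So ceil(log2(853)) = 10

bits = ceil(log2(853)) = ceil(9.7364) = 10 bits


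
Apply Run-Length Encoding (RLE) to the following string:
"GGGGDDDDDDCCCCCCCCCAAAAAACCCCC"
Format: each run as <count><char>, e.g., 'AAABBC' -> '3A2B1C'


Scanning runs left to right:
  i=0: run of 'G' x 4 -> '4G'
  i=4: run of 'D' x 6 -> '6D'
  i=10: run of 'C' x 9 -> '9C'
  i=19: run of 'A' x 6 -> '6A'
  i=25: run of 'C' x 5 -> '5C'

RLE = 4G6D9C6A5C


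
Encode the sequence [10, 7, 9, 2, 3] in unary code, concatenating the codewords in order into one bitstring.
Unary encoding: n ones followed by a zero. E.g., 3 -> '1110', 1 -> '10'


Encode each number as n ones followed by a terminating 0:
  10 -> 11111111110 (11 bits)
  7 -> 11111110 (8 bits)
  9 -> 1111111110 (10 bits)
  2 -> 110 (3 bits)
  3 -> 1110 (4 bits)
Total length = 11 + 8 + 10 + 3 + 4 = 36 bits.

Unary([10, 7, 9, 2, 3]) = 111111111101111111011111111101101110 (36 bits)


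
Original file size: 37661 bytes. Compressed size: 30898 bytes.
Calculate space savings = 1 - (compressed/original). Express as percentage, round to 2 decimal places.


ratio = compressed/original = 30898/37661 = 0.820424
savings = 1 - ratio = 1 - 0.820424 = 0.179576
as a percentage: 0.179576 * 100 = 17.96%

Space savings = 1 - 30898/37661 = 17.96%


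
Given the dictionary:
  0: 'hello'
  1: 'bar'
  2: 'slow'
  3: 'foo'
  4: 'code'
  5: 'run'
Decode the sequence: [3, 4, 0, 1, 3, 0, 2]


Look up each index in the dictionary:
  3 -> 'foo'
  4 -> 'code'
  0 -> 'hello'
  1 -> 'bar'
  3 -> 'foo'
  0 -> 'hello'
  2 -> 'slow'

Decoded: "foo code hello bar foo hello slow"


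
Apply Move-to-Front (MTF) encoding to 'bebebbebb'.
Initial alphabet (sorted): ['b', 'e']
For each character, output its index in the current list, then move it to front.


MTF encoding:
'b': index 0 in ['b', 'e'] -> ['b', 'e']
'e': index 1 in ['b', 'e'] -> ['e', 'b']
'b': index 1 in ['e', 'b'] -> ['b', 'e']
'e': index 1 in ['b', 'e'] -> ['e', 'b']
'b': index 1 in ['e', 'b'] -> ['b', 'e']
'b': index 0 in ['b', 'e'] -> ['b', 'e']
'e': index 1 in ['b', 'e'] -> ['e', 'b']
'b': index 1 in ['e', 'b'] -> ['b', 'e']
'b': index 0 in ['b', 'e'] -> ['b', 'e']


Output: [0, 1, 1, 1, 1, 0, 1, 1, 0]


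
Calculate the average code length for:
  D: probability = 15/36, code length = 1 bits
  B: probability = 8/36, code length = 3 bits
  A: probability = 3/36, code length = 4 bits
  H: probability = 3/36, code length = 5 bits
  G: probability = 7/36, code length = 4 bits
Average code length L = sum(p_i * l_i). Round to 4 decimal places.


Weighted contributions p_i * l_i:
  D: (15/36) * 1 = 15/36
  B: (8/36) * 3 = 24/36
  A: (3/36) * 4 = 12/36
  H: (3/36) * 5 = 15/36
  G: (7/36) * 4 = 28/36
Sum = (15 + 24 + 12 + 15 + 28)/36 = 94/36

L = 94/36 = 2.6111 bits/symbol


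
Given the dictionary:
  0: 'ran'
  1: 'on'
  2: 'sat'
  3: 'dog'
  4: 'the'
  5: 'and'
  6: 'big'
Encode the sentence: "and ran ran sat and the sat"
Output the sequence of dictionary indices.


Look up each word in the dictionary:
  'and' -> 5
  'ran' -> 0
  'ran' -> 0
  'sat' -> 2
  'and' -> 5
  'the' -> 4
  'sat' -> 2

Encoded: [5, 0, 0, 2, 5, 4, 2]


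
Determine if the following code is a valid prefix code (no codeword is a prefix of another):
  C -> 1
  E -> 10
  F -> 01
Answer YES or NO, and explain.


Checking each pair (does one codeword prefix another?):
  C='1' vs E='10': prefix -- VIOLATION

NO -- this is NOT a valid prefix code. C (1) is a prefix of E (10).


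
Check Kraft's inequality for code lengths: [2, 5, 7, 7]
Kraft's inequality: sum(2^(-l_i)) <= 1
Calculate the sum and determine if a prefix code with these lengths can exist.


Sum = 2^(-2) + 2^(-5) + 2^(-7) + 2^(-7)
    = 0.25 + 0.03125 + 0.0078125 + 0.0078125
    = 38/128 = 0.296875
Since 0.296875 <= 1, Kraft's inequality IS satisfied.
A prefix code with these lengths CAN exist.

Kraft sum = 0.296875. Satisfied.


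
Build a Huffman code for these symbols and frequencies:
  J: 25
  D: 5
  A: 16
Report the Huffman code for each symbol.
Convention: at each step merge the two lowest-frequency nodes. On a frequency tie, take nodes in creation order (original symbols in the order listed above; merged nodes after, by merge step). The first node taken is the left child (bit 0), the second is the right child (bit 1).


Huffman tree construction:
Step 1: Merge D(5) + A(16) = 21
Step 2: Merge (D+A)(21) + J(25) = 46
Read each symbol's code off the tree from the root (left child = 0, right child = 1).

Codes:
  J: 1 (length 1)
  D: 00 (length 2)
  A: 01 (length 2)
Average code length: 67/46 = 1.4565 bits/symbol


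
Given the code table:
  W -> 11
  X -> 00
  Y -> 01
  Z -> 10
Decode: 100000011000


Decoding:
10 -> Z
00 -> X
00 -> X
01 -> Y
10 -> Z
00 -> X


Result: ZXXYZX


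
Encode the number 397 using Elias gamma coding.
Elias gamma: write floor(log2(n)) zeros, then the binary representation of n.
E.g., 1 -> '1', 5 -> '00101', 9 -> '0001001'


num_bits = floor(log2(397)) + 1 = 9
leading_zeros = num_bits - 1 = 8
binary(397) = 110001101

Elias gamma(397) = '00000000' + '110001101' = 00000000110001101 (17 bits)


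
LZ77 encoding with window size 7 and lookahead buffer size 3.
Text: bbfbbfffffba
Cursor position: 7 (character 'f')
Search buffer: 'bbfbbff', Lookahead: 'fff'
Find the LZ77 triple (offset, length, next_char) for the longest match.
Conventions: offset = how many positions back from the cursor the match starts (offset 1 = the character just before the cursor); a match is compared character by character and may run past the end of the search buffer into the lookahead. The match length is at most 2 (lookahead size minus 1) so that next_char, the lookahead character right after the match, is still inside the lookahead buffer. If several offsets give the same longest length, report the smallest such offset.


Try each offset into the search buffer:
  offset=1 (pos 6, char 'f'): match length 2
  offset=2 (pos 5, char 'f'): match length 2
  offset=3 (pos 4, char 'b'): match length 0
  offset=4 (pos 3, char 'b'): match length 0
  offset=5 (pos 2, char 'f'): match length 1
  offset=6 (pos 1, char 'b'): match length 0
  offset=7 (pos 0, char 'b'): match length 0
Longest match has length 2, found at offsets 1, 2; take the smallest, offset 1.
next_char = character at position 7 + 2 = 9 -> 'f'

Best match: offset=1, length=2 (matching 'ff' starting at position 6)
LZ77 triple: (1, 2, 'f')


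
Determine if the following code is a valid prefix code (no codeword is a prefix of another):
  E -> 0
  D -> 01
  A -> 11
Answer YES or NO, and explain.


Checking each pair (does one codeword prefix another?):
  E='0' vs D='01': prefix -- VIOLATION

NO -- this is NOT a valid prefix code. E (0) is a prefix of D (01).


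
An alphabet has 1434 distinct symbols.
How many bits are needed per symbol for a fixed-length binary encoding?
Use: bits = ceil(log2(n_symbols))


log2(1434) = 10.4858
Bracket: 2^10 = 1024 < 1434 <= 2^11 = 2048
So ceil(log2(1434)) = 11

bits = ceil(log2(1434)) = ceil(10.4858) = 11 bits


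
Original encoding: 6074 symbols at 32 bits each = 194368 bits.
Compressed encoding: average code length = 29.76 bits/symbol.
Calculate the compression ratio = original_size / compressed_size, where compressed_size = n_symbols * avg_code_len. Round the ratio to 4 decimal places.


original_size = n_symbols * orig_bits = 6074 * 32 = 194368 bits
compressed_size = n_symbols * avg_code_len = 6074 * 29.76 = 180762.24 bits
ratio = original_size / compressed_size = 194368 / 180762.24 = 1.0753

Compression ratio = 1.0753


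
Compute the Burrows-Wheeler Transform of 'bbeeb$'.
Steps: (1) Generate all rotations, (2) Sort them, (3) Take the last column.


Rotations (sorted):
  0: $bbeeb -> last char: b
  1: b$bbee -> last char: e
  2: bbeeb$ -> last char: $
  3: beeb$b -> last char: b
  4: eb$bbe -> last char: e
  5: eeb$bb -> last char: b


BWT = be$beb


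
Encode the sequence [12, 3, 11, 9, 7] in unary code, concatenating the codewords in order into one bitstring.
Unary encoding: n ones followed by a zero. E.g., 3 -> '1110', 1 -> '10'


Encode each number as n ones followed by a terminating 0:
  12 -> 1111111111110 (13 bits)
  3 -> 1110 (4 bits)
  11 -> 111111111110 (12 bits)
  9 -> 1111111110 (10 bits)
  7 -> 11111110 (8 bits)
Total length = 13 + 4 + 12 + 10 + 8 = 47 bits.

Unary([12, 3, 11, 9, 7]) = 11111111111101110111111111110111111111011111110 (47 bits)
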